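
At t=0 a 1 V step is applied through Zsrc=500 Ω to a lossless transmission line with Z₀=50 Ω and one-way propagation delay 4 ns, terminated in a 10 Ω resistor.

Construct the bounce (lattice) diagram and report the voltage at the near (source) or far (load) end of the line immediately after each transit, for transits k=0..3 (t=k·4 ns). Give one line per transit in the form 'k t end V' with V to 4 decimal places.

Γ_L=-0.666667, Γ_S=0.818182; launch V₁=1·50/550=0.090909
k=0 src: V=0.0909
k=1 load: inc=0.090909, refl=0.090909·-0.666667=-0.0606; V=0.000000+0.090909+-0.060606=0.0303
k=2 src: inc=-0.060606, refl=-0.060606·0.818182=-0.0496; V=0.090909+-0.060606+-0.049587=-0.0193
k=3 load: inc=-0.049587, refl=-0.049587·-0.666667=0.0331; V=0.030303+-0.049587+0.033058=0.0138

0 0 source 0.0909
1 4 load 0.0303
2 8 source -0.0193
3 12 load 0.0138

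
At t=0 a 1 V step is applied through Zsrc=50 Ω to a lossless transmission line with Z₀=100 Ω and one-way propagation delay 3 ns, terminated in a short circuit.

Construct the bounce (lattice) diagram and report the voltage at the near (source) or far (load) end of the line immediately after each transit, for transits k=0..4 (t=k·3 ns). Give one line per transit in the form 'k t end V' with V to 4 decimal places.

Γ_L=-1.000000, Γ_S=-0.333333; launch V₁=1·100/150=0.666667
k=0 src: V=0.6667
k=1 load: inc=0.666667, refl=0.666667·-1.000000=-0.6667; V=0.000000+0.666667+-0.666667=0.0000
k=2 src: inc=-0.666667, refl=-0.666667·-0.333333=0.2222; V=0.666667+-0.666667+0.222222=0.2222
k=3 load: inc=0.222222, refl=0.222222·-1.000000=-0.2222; V=0.000000+0.222222+-0.222222=0.0000
k=4 src: inc=-0.222222, refl=-0.222222·-0.333333=0.0741; V=0.222222+-0.222222+0.074074=0.0741

0 0 source 0.6667
1 3 load 0.0000
2 6 source 0.2222
3 9 load 0.0000
4 12 source 0.0741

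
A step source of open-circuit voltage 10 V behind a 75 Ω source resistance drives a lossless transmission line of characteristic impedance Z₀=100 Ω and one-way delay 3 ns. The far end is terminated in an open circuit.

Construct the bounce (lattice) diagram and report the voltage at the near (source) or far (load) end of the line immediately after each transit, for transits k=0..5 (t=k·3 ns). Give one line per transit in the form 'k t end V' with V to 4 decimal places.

0 0 source 5.7143
1 3 load 11.4286
2 6 source 10.6122
3 9 load 9.7959
4 12 source 9.9125
5 15 load 10.0292

Γ_L=1.000000, Γ_S=-0.142857; launch V₁=10·100/175=5.714286
k=0 src: V=5.7143
k=1 load: inc=5.714286, refl=5.714286·1.000000=5.7143; V=0.000000+5.714286+5.714286=11.4286
k=2 src: inc=5.714286, refl=5.714286·-0.142857=-0.8163; V=5.714286+5.714286+-0.816327=10.6122
k=3 load: inc=-0.816327, refl=-0.816327·1.000000=-0.8163; V=11.428571+-0.816327+-0.816327=9.7959
k=4 src: inc=-0.816327, refl=-0.816327·-0.142857=0.1166; V=10.612245+-0.816327+0.116618=9.9125
k=5 load: inc=0.116618, refl=0.116618·1.000000=0.1166; V=9.795918+0.116618+0.116618=10.0292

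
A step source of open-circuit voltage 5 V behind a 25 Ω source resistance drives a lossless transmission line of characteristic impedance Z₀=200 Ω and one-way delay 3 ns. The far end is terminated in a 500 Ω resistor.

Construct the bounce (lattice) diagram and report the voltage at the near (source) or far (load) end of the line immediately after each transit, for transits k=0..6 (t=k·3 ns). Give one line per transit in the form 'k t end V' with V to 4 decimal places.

0 0 source 4.4444
1 3 load 6.3492
2 6 source 4.8677
3 9 load 4.2328
4 12 source 4.7266
5 15 load 4.9383
6 18 source 4.7737

Γ_L=0.428571, Γ_S=-0.777778; launch V₁=5·200/225=4.444444
k=0 src: V=4.4444
k=1 load: inc=4.444444, refl=4.444444·0.428571=1.9048; V=0.000000+4.444444+1.904762=6.3492
k=2 src: inc=1.904762, refl=1.904762·-0.777778=-1.4815; V=4.444444+1.904762+-1.481481=4.8677
k=3 load: inc=-1.481481, refl=-1.481481·0.428571=-0.6349; V=6.349206+-1.481481+-0.634921=4.2328
k=4 src: inc=-0.634921, refl=-0.634921·-0.777778=0.4938; V=4.867725+-0.634921+0.493827=4.7266
k=5 load: inc=0.493827, refl=0.493827·0.428571=0.2116; V=4.232804+0.493827+0.211640=4.9383
k=6 src: inc=0.211640, refl=0.211640·-0.777778=-0.1646; V=4.726631+0.211640+-0.164609=4.7737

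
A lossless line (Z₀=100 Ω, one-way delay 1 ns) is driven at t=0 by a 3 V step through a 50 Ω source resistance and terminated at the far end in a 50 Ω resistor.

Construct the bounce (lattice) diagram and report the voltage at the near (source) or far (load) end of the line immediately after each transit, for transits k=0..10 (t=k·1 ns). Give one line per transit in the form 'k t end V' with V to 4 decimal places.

Γ_L=-0.333333, Γ_S=-0.333333; launch V₁=3·100/150=2.000000
k=0 src: V=2.0000
k=1 load: inc=2.000000, refl=2.000000·-0.333333=-0.6667; V=0.000000+2.000000+-0.666667=1.3333
k=2 src: inc=-0.666667, refl=-0.666667·-0.333333=0.2222; V=2.000000+-0.666667+0.222222=1.5556
k=3 load: inc=0.222222, refl=0.222222·-0.333333=-0.0741; V=1.333333+0.222222+-0.074074=1.4815
k=4 src: inc=-0.074074, refl=-0.074074·-0.333333=0.0247; V=1.555556+-0.074074+0.024691=1.5062
k=5 load: inc=0.024691, refl=0.024691·-0.333333=-0.0082; V=1.481481+0.024691+-0.008230=1.4979
k=6 src: inc=-0.008230, refl=-0.008230·-0.333333=0.0027; V=1.506173+-0.008230+0.002743=1.5007
k=7 load: inc=0.002743, refl=0.002743·-0.333333=-0.0009; V=1.497942+0.002743+-0.000914=1.4998
k=8 src: inc=-0.000914, refl=-0.000914·-0.333333=0.0003; V=1.500686+-0.000914+0.000305=1.5001
k=9 load: inc=0.000305, refl=0.000305·-0.333333=-0.0001; V=1.499771+0.000305+-0.000102=1.5000
k=10 src: inc=-0.000102, refl=-0.000102·-0.333333=0.0000; V=1.500076+-0.000102+0.000034=1.5000

0 0 source 2.0000
1 1 load 1.3333
2 2 source 1.5556
3 3 load 1.4815
4 4 source 1.5062
5 5 load 1.4979
6 6 source 1.5007
7 7 load 1.4998
8 8 source 1.5001
9 9 load 1.5000
10 10 source 1.5000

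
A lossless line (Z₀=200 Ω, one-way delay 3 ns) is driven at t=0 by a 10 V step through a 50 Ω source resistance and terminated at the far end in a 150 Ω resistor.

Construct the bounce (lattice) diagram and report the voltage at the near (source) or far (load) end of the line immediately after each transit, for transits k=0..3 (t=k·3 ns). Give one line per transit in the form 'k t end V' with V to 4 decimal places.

0 0 source 8.0000
1 3 load 6.8571
2 6 source 7.5429
3 9 load 7.4449

Γ_L=-0.142857, Γ_S=-0.600000; launch V₁=10·200/250=8.000000
k=0 src: V=8.0000
k=1 load: inc=8.000000, refl=8.000000·-0.142857=-1.1429; V=0.000000+8.000000+-1.142857=6.8571
k=2 src: inc=-1.142857, refl=-1.142857·-0.600000=0.6857; V=8.000000+-1.142857+0.685714=7.5429
k=3 load: inc=0.685714, refl=0.685714·-0.142857=-0.0980; V=6.857143+0.685714+-0.097959=7.4449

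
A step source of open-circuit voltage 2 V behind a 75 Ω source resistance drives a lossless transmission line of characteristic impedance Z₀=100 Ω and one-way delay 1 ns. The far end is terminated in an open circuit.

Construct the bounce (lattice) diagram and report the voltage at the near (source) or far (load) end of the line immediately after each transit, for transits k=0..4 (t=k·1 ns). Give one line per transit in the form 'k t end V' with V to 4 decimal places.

Γ_L=1.000000, Γ_S=-0.142857; launch V₁=2·100/175=1.142857
k=0 src: V=1.1429
k=1 load: inc=1.142857, refl=1.142857·1.000000=1.1429; V=0.000000+1.142857+1.142857=2.2857
k=2 src: inc=1.142857, refl=1.142857·-0.142857=-0.1633; V=1.142857+1.142857+-0.163265=2.1224
k=3 load: inc=-0.163265, refl=-0.163265·1.000000=-0.1633; V=2.285714+-0.163265+-0.163265=1.9592
k=4 src: inc=-0.163265, refl=-0.163265·-0.142857=0.0233; V=2.122449+-0.163265+0.023324=1.9825

0 0 source 1.1429
1 1 load 2.2857
2 2 source 2.1224
3 3 load 1.9592
4 4 source 1.9825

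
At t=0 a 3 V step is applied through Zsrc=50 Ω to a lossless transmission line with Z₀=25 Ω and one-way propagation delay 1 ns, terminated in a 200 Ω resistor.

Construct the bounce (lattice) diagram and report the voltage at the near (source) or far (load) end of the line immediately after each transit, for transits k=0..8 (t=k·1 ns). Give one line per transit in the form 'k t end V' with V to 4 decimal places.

0 0 source 1.0000
1 1 load 1.7778
2 2 source 2.0370
3 3 load 2.2387
4 4 source 2.3059
5 5 load 2.3582
6 6 source 2.3756
7 7 load 2.3892
8 8 source 2.3937

Γ_L=0.777778, Γ_S=0.333333; launch V₁=3·25/75=1.000000
k=0 src: V=1.0000
k=1 load: inc=1.000000, refl=1.000000·0.777778=0.7778; V=0.000000+1.000000+0.777778=1.7778
k=2 src: inc=0.777778, refl=0.777778·0.333333=0.2593; V=1.000000+0.777778+0.259259=2.0370
k=3 load: inc=0.259259, refl=0.259259·0.777778=0.2016; V=1.777778+0.259259+0.201646=2.2387
k=4 src: inc=0.201646, refl=0.201646·0.333333=0.0672; V=2.037037+0.201646+0.067215=2.3059
k=5 load: inc=0.067215, refl=0.067215·0.777778=0.0523; V=2.238683+0.067215+0.052279=2.3582
k=6 src: inc=0.052279, refl=0.052279·0.333333=0.0174; V=2.305898+0.052279+0.017426=2.3756
k=7 load: inc=0.017426, refl=0.017426·0.777778=0.0136; V=2.358177+0.017426+0.013554=2.3892
k=8 src: inc=0.013554, refl=0.013554·0.333333=0.0045; V=2.375603+0.013554+0.004518=2.3937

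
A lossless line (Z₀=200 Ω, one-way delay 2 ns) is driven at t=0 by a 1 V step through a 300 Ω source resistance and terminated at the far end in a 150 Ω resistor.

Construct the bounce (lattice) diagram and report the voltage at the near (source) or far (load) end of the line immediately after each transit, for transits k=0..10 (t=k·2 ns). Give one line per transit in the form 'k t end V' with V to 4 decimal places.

0 0 source 0.4000
1 2 load 0.3429
2 4 source 0.3314
3 6 load 0.3331
4 8 source 0.3334
5 10 load 0.3333
6 12 source 0.3333
7 14 load 0.3333
8 16 source 0.3333
9 18 load 0.3333
10 20 source 0.3333

Γ_L=-0.142857, Γ_S=0.200000; launch V₁=1·200/500=0.400000
k=0 src: V=0.4000
k=1 load: inc=0.400000, refl=0.400000·-0.142857=-0.0571; V=0.000000+0.400000+-0.057143=0.3429
k=2 src: inc=-0.057143, refl=-0.057143·0.200000=-0.0114; V=0.400000+-0.057143+-0.011429=0.3314
k=3 load: inc=-0.011429, refl=-0.011429·-0.142857=0.0016; V=0.342857+-0.011429+0.001633=0.3331
k=4 src: inc=0.001633, refl=0.001633·0.200000=0.0003; V=0.331429+0.001633+0.000327=0.3334
k=5 load: inc=0.000327, refl=0.000327·-0.142857=-0.0000; V=0.333061+0.000327+-0.000047=0.3333
k=6 src: inc=-0.000047, refl=-0.000047·0.200000=-0.0000; V=0.333388+-0.000047+-0.000009=0.3333
k=7 load: inc=-0.000009, refl=-0.000009·-0.142857=0.0000; V=0.333341+-0.000009+0.000001=0.3333
k=8 src: inc=0.000001, refl=0.000001·0.200000=0.0000; V=0.333332+0.000001+0.000000=0.3333
k=9 load: inc=0.000000, refl=0.000000·-0.142857=-0.0000; V=0.333333+0.000000+-0.000000=0.3333
k=10 src: inc=-0.000000, refl=-0.000000·0.200000=-0.0000; V=0.333333+-0.000000+-0.000000=0.3333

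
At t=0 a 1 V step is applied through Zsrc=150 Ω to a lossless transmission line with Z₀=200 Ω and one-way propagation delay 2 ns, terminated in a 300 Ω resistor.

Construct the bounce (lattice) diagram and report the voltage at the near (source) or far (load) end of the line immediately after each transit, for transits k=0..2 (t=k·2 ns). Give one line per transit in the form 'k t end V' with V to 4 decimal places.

Γ_L=0.200000, Γ_S=-0.142857; launch V₁=1·200/350=0.571429
k=0 src: V=0.5714
k=1 load: inc=0.571429, refl=0.571429·0.200000=0.1143; V=0.000000+0.571429+0.114286=0.6857
k=2 src: inc=0.114286, refl=0.114286·-0.142857=-0.0163; V=0.571429+0.114286+-0.016327=0.6694

0 0 source 0.5714
1 2 load 0.6857
2 4 source 0.6694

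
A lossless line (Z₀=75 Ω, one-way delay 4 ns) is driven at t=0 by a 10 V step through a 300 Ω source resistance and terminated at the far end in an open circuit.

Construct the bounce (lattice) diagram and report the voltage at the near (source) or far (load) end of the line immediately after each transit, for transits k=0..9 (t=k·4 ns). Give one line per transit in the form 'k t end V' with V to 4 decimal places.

Γ_L=1.000000, Γ_S=0.600000; launch V₁=10·75/375=2.000000
k=0 src: V=2.0000
k=1 load: inc=2.000000, refl=2.000000·1.000000=2.0000; V=0.000000+2.000000+2.000000=4.0000
k=2 src: inc=2.000000, refl=2.000000·0.600000=1.2000; V=2.000000+2.000000+1.200000=5.2000
k=3 load: inc=1.200000, refl=1.200000·1.000000=1.2000; V=4.000000+1.200000+1.200000=6.4000
k=4 src: inc=1.200000, refl=1.200000·0.600000=0.7200; V=5.200000+1.200000+0.720000=7.1200
k=5 load: inc=0.720000, refl=0.720000·1.000000=0.7200; V=6.400000+0.720000+0.720000=7.8400
k=6 src: inc=0.720000, refl=0.720000·0.600000=0.4320; V=7.120000+0.720000+0.432000=8.2720
k=7 load: inc=0.432000, refl=0.432000·1.000000=0.4320; V=7.840000+0.432000+0.432000=8.7040
k=8 src: inc=0.432000, refl=0.432000·0.600000=0.2592; V=8.272000+0.432000+0.259200=8.9632
k=9 load: inc=0.259200, refl=0.259200·1.000000=0.2592; V=8.704000+0.259200+0.259200=9.2224

0 0 source 2.0000
1 4 load 4.0000
2 8 source 5.2000
3 12 load 6.4000
4 16 source 7.1200
5 20 load 7.8400
6 24 source 8.2720
7 28 load 8.7040
8 32 source 8.9632
9 36 load 9.2224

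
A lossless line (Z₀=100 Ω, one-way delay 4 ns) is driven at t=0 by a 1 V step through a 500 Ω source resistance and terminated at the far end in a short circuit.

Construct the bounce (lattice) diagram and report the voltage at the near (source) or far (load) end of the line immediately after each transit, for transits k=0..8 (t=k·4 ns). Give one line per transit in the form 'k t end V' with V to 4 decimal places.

Γ_L=-1.000000, Γ_S=0.666667; launch V₁=1·100/600=0.166667
k=0 src: V=0.1667
k=1 load: inc=0.166667, refl=0.166667·-1.000000=-0.1667; V=0.000000+0.166667+-0.166667=0.0000
k=2 src: inc=-0.166667, refl=-0.166667·0.666667=-0.1111; V=0.166667+-0.166667+-0.111111=-0.1111
k=3 load: inc=-0.111111, refl=-0.111111·-1.000000=0.1111; V=0.000000+-0.111111+0.111111=0.0000
k=4 src: inc=0.111111, refl=0.111111·0.666667=0.0741; V=-0.111111+0.111111+0.074074=0.0741
k=5 load: inc=0.074074, refl=0.074074·-1.000000=-0.0741; V=0.000000+0.074074+-0.074074=0.0000
k=6 src: inc=-0.074074, refl=-0.074074·0.666667=-0.0494; V=0.074074+-0.074074+-0.049383=-0.0494
k=7 load: inc=-0.049383, refl=-0.049383·-1.000000=0.0494; V=0.000000+-0.049383+0.049383=0.0000
k=8 src: inc=0.049383, refl=0.049383·0.666667=0.0329; V=-0.049383+0.049383+0.032922=0.0329

0 0 source 0.1667
1 4 load 0.0000
2 8 source -0.1111
3 12 load 0.0000
4 16 source 0.0741
5 20 load 0.0000
6 24 source -0.0494
7 28 load 0.0000
8 32 source 0.0329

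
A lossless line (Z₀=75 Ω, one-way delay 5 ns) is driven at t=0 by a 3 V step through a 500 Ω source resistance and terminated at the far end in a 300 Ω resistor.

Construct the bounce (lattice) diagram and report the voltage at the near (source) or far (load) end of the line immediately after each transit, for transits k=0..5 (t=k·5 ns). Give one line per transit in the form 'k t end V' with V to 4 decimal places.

Γ_L=0.600000, Γ_S=0.739130; launch V₁=3·75/575=0.391304
k=0 src: V=0.3913
k=1 load: inc=0.391304, refl=0.391304·0.600000=0.2348; V=0.000000+0.391304+0.234783=0.6261
k=2 src: inc=0.234783, refl=0.234783·0.739130=0.1735; V=0.391304+0.234783+0.173535=0.7996
k=3 load: inc=0.173535, refl=0.173535·0.600000=0.1041; V=0.626087+0.173535+0.104121=0.9037
k=4 src: inc=0.104121, refl=0.104121·0.739130=0.0770; V=0.799622+0.104121+0.076959=0.9807
k=5 load: inc=0.076959, refl=0.076959·0.600000=0.0462; V=0.903743+0.076959+0.046175=1.0269

0 0 source 0.3913
1 5 load 0.6261
2 10 source 0.7996
3 15 load 0.9037
4 20 source 0.9807
5 25 load 1.0269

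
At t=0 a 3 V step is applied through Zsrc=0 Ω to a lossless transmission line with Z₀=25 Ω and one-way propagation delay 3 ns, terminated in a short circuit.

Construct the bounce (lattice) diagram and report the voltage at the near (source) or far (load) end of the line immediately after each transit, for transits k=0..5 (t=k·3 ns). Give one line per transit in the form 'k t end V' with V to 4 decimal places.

0 0 source 3.0000
1 3 load 0.0000
2 6 source 3.0000
3 9 load 0.0000
4 12 source 3.0000
5 15 load 0.0000

Γ_L=-1.000000, Γ_S=-1.000000; launch V₁=3·25/25=3.000000
k=0 src: V=3.0000
k=1 load: inc=3.000000, refl=3.000000·-1.000000=-3.0000; V=0.000000+3.000000+-3.000000=0.0000
k=2 src: inc=-3.000000, refl=-3.000000·-1.000000=3.0000; V=3.000000+-3.000000+3.000000=3.0000
k=3 load: inc=3.000000, refl=3.000000·-1.000000=-3.0000; V=0.000000+3.000000+-3.000000=0.0000
k=4 src: inc=-3.000000, refl=-3.000000·-1.000000=3.0000; V=3.000000+-3.000000+3.000000=3.0000
k=5 load: inc=3.000000, refl=3.000000·-1.000000=-3.0000; V=0.000000+3.000000+-3.000000=0.0000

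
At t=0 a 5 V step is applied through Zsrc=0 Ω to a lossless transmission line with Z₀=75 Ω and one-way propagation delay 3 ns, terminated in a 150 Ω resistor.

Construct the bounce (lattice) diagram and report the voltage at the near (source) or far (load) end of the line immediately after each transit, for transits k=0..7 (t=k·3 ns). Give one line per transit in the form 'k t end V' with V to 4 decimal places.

Γ_L=0.333333, Γ_S=-1.000000; launch V₁=5·75/75=5.000000
k=0 src: V=5.0000
k=1 load: inc=5.000000, refl=5.000000·0.333333=1.6667; V=0.000000+5.000000+1.666667=6.6667
k=2 src: inc=1.666667, refl=1.666667·-1.000000=-1.6667; V=5.000000+1.666667+-1.666667=5.0000
k=3 load: inc=-1.666667, refl=-1.666667·0.333333=-0.5556; V=6.666667+-1.666667+-0.555556=4.4444
k=4 src: inc=-0.555556, refl=-0.555556·-1.000000=0.5556; V=5.000000+-0.555556+0.555556=5.0000
k=5 load: inc=0.555556, refl=0.555556·0.333333=0.1852; V=4.444444+0.555556+0.185185=5.1852
k=6 src: inc=0.185185, refl=0.185185·-1.000000=-0.1852; V=5.000000+0.185185+-0.185185=5.0000
k=7 load: inc=-0.185185, refl=-0.185185·0.333333=-0.0617; V=5.185185+-0.185185+-0.061728=4.9383

0 0 source 5.0000
1 3 load 6.6667
2 6 source 5.0000
3 9 load 4.4444
4 12 source 5.0000
5 15 load 5.1852
6 18 source 5.0000
7 21 load 4.9383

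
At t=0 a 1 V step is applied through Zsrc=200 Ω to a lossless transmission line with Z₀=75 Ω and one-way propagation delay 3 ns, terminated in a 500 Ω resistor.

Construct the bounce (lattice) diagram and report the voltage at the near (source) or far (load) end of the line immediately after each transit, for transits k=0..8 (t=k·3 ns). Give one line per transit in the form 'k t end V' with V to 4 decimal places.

Γ_L=0.739130, Γ_S=0.454545; launch V₁=1·75/275=0.272727
k=0 src: V=0.2727
k=1 load: inc=0.272727, refl=0.272727·0.739130=0.2016; V=0.000000+0.272727+0.201581=0.4743
k=2 src: inc=0.201581, refl=0.201581·0.454545=0.0916; V=0.272727+0.201581+0.091628=0.5659
k=3 load: inc=0.091628, refl=0.091628·0.739130=0.0677; V=0.474308+0.091628+0.067725=0.6337
k=4 src: inc=0.067725, refl=0.067725·0.454545=0.0308; V=0.565936+0.067725+0.030784=0.6644
k=5 load: inc=0.030784, refl=0.030784·0.739130=0.0228; V=0.633661+0.030784+0.022753=0.6872
k=6 src: inc=0.022753, refl=0.022753·0.454545=0.0103; V=0.664445+0.022753+0.010342=0.6975
k=7 load: inc=0.010342, refl=0.010342·0.739130=0.0076; V=0.687198+0.010342+0.007644=0.7052
k=8 src: inc=0.007644, refl=0.007644·0.454545=0.0035; V=0.697541+0.007644+0.003475=0.7087

0 0 source 0.2727
1 3 load 0.4743
2 6 source 0.5659
3 9 load 0.6337
4 12 source 0.6644
5 15 load 0.6872
6 18 source 0.6975
7 21 load 0.7052
8 24 source 0.7087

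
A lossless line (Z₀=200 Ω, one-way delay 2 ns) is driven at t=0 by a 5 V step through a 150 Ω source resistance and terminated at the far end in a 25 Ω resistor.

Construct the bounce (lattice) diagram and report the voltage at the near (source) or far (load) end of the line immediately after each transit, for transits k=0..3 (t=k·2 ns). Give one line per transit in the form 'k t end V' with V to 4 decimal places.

Γ_L=-0.777778, Γ_S=-0.142857; launch V₁=5·200/350=2.857143
k=0 src: V=2.8571
k=1 load: inc=2.857143, refl=2.857143·-0.777778=-2.2222; V=0.000000+2.857143+-2.222222=0.6349
k=2 src: inc=-2.222222, refl=-2.222222·-0.142857=0.3175; V=2.857143+-2.222222+0.317460=0.9524
k=3 load: inc=0.317460, refl=0.317460·-0.777778=-0.2469; V=0.634921+0.317460+-0.246914=0.7055

0 0 source 2.8571
1 2 load 0.6349
2 4 source 0.9524
3 6 load 0.7055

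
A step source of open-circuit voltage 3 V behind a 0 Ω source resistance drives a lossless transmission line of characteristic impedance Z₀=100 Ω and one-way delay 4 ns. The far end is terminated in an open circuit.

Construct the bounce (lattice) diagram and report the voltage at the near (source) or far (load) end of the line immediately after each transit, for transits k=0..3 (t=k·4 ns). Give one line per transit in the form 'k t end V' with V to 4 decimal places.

Γ_L=1.000000, Γ_S=-1.000000; launch V₁=3·100/100=3.000000
k=0 src: V=3.0000
k=1 load: inc=3.000000, refl=3.000000·1.000000=3.0000; V=0.000000+3.000000+3.000000=6.0000
k=2 src: inc=3.000000, refl=3.000000·-1.000000=-3.0000; V=3.000000+3.000000+-3.000000=3.0000
k=3 load: inc=-3.000000, refl=-3.000000·1.000000=-3.0000; V=6.000000+-3.000000+-3.000000=0.0000

0 0 source 3.0000
1 4 load 6.0000
2 8 source 3.0000
3 12 load 0.0000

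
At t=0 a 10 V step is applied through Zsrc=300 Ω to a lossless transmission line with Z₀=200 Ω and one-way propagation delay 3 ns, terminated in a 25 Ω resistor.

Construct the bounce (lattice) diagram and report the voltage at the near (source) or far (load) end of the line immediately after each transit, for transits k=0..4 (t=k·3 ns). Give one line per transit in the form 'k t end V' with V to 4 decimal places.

Γ_L=-0.777778, Γ_S=0.200000; launch V₁=10·200/500=4.000000
k=0 src: V=4.0000
k=1 load: inc=4.000000, refl=4.000000·-0.777778=-3.1111; V=0.000000+4.000000+-3.111111=0.8889
k=2 src: inc=-3.111111, refl=-3.111111·0.200000=-0.6222; V=4.000000+-3.111111+-0.622222=0.2667
k=3 load: inc=-0.622222, refl=-0.622222·-0.777778=0.4840; V=0.888889+-0.622222+0.483951=0.7506
k=4 src: inc=0.483951, refl=0.483951·0.200000=0.0968; V=0.266667+0.483951+0.096790=0.8474

0 0 source 4.0000
1 3 load 0.8889
2 6 source 0.2667
3 9 load 0.7506
4 12 source 0.8474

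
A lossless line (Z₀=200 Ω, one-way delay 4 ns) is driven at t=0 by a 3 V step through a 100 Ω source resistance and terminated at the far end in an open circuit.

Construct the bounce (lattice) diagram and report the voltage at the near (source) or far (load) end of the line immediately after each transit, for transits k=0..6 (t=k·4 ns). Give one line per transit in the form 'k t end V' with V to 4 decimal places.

0 0 source 2.0000
1 4 load 4.0000
2 8 source 3.3333
3 12 load 2.6667
4 16 source 2.8889
5 20 load 3.1111
6 24 source 3.0370

Γ_L=1.000000, Γ_S=-0.333333; launch V₁=3·200/300=2.000000
k=0 src: V=2.0000
k=1 load: inc=2.000000, refl=2.000000·1.000000=2.0000; V=0.000000+2.000000+2.000000=4.0000
k=2 src: inc=2.000000, refl=2.000000·-0.333333=-0.6667; V=2.000000+2.000000+-0.666667=3.3333
k=3 load: inc=-0.666667, refl=-0.666667·1.000000=-0.6667; V=4.000000+-0.666667+-0.666667=2.6667
k=4 src: inc=-0.666667, refl=-0.666667·-0.333333=0.2222; V=3.333333+-0.666667+0.222222=2.8889
k=5 load: inc=0.222222, refl=0.222222·1.000000=0.2222; V=2.666667+0.222222+0.222222=3.1111
k=6 src: inc=0.222222, refl=0.222222·-0.333333=-0.0741; V=2.888889+0.222222+-0.074074=3.0370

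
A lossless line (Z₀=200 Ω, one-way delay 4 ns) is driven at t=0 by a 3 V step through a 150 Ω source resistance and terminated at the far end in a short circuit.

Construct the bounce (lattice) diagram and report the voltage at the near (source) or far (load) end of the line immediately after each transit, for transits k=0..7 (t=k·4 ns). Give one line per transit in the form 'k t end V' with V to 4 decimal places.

0 0 source 1.7143
1 4 load 0.0000
2 8 source 0.2449
3 12 load 0.0000
4 16 source 0.0350
5 20 load 0.0000
6 24 source 0.0050
7 28 load 0.0000

Γ_L=-1.000000, Γ_S=-0.142857; launch V₁=3·200/350=1.714286
k=0 src: V=1.7143
k=1 load: inc=1.714286, refl=1.714286·-1.000000=-1.7143; V=0.000000+1.714286+-1.714286=0.0000
k=2 src: inc=-1.714286, refl=-1.714286·-0.142857=0.2449; V=1.714286+-1.714286+0.244898=0.2449
k=3 load: inc=0.244898, refl=0.244898·-1.000000=-0.2449; V=0.000000+0.244898+-0.244898=0.0000
k=4 src: inc=-0.244898, refl=-0.244898·-0.142857=0.0350; V=0.244898+-0.244898+0.034985=0.0350
k=5 load: inc=0.034985, refl=0.034985·-1.000000=-0.0350; V=0.000000+0.034985+-0.034985=0.0000
k=6 src: inc=-0.034985, refl=-0.034985·-0.142857=0.0050; V=0.034985+-0.034985+0.004998=0.0050
k=7 load: inc=0.004998, refl=0.004998·-1.000000=-0.0050; V=0.000000+0.004998+-0.004998=0.0000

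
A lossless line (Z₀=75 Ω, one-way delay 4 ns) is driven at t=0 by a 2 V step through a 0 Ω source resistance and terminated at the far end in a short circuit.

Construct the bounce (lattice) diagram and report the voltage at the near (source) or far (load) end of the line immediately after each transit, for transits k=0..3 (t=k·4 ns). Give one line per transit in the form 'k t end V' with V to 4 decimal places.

Γ_L=-1.000000, Γ_S=-1.000000; launch V₁=2·75/75=2.000000
k=0 src: V=2.0000
k=1 load: inc=2.000000, refl=2.000000·-1.000000=-2.0000; V=0.000000+2.000000+-2.000000=0.0000
k=2 src: inc=-2.000000, refl=-2.000000·-1.000000=2.0000; V=2.000000+-2.000000+2.000000=2.0000
k=3 load: inc=2.000000, refl=2.000000·-1.000000=-2.0000; V=0.000000+2.000000+-2.000000=0.0000

0 0 source 2.0000
1 4 load 0.0000
2 8 source 2.0000
3 12 load 0.0000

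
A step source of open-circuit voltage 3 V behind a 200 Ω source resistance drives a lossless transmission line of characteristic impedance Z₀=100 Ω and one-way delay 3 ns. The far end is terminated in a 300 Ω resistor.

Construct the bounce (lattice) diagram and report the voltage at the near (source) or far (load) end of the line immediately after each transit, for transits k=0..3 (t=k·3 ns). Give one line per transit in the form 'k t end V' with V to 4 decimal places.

Γ_L=0.500000, Γ_S=0.333333; launch V₁=3·100/300=1.000000
k=0 src: V=1.0000
k=1 load: inc=1.000000, refl=1.000000·0.500000=0.5000; V=0.000000+1.000000+0.500000=1.5000
k=2 src: inc=0.500000, refl=0.500000·0.333333=0.1667; V=1.000000+0.500000+0.166667=1.6667
k=3 load: inc=0.166667, refl=0.166667·0.500000=0.0833; V=1.500000+0.166667+0.083333=1.7500

0 0 source 1.0000
1 3 load 1.5000
2 6 source 1.6667
3 9 load 1.7500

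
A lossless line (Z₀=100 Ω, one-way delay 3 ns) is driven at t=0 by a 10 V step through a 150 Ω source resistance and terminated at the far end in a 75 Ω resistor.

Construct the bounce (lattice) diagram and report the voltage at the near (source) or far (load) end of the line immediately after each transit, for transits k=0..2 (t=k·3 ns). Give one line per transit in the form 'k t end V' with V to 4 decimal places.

0 0 source 4.0000
1 3 load 3.4286
2 6 source 3.3143

Γ_L=-0.142857, Γ_S=0.200000; launch V₁=10·100/250=4.000000
k=0 src: V=4.0000
k=1 load: inc=4.000000, refl=4.000000·-0.142857=-0.5714; V=0.000000+4.000000+-0.571429=3.4286
k=2 src: inc=-0.571429, refl=-0.571429·0.200000=-0.1143; V=4.000000+-0.571429+-0.114286=3.3143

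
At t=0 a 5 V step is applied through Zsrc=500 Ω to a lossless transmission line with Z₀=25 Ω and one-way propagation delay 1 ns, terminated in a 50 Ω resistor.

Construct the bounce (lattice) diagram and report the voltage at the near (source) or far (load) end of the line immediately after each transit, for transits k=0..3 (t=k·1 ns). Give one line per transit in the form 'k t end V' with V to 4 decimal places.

Γ_L=0.333333, Γ_S=0.904762; launch V₁=5·25/525=0.238095
k=0 src: V=0.2381
k=1 load: inc=0.238095, refl=0.238095·0.333333=0.0794; V=0.000000+0.238095+0.079365=0.3175
k=2 src: inc=0.079365, refl=0.079365·0.904762=0.0718; V=0.238095+0.079365+0.071807=0.3893
k=3 load: inc=0.071807, refl=0.071807·0.333333=0.0239; V=0.317460+0.071807+0.023936=0.4132

0 0 source 0.2381
1 1 load 0.3175
2 2 source 0.3893
3 3 load 0.4132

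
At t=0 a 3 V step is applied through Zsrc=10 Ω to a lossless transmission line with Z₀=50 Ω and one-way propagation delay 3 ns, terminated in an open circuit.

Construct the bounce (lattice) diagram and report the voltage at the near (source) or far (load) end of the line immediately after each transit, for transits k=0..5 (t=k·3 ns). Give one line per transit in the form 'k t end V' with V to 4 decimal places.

Γ_L=1.000000, Γ_S=-0.666667; launch V₁=3·50/60=2.500000
k=0 src: V=2.5000
k=1 load: inc=2.500000, refl=2.500000·1.000000=2.5000; V=0.000000+2.500000+2.500000=5.0000
k=2 src: inc=2.500000, refl=2.500000·-0.666667=-1.6667; V=2.500000+2.500000+-1.666667=3.3333
k=3 load: inc=-1.666667, refl=-1.666667·1.000000=-1.6667; V=5.000000+-1.666667+-1.666667=1.6667
k=4 src: inc=-1.666667, refl=-1.666667·-0.666667=1.1111; V=3.333333+-1.666667+1.111111=2.7778
k=5 load: inc=1.111111, refl=1.111111·1.000000=1.1111; V=1.666667+1.111111+1.111111=3.8889

0 0 source 2.5000
1 3 load 5.0000
2 6 source 3.3333
3 9 load 1.6667
4 12 source 2.7778
5 15 load 3.8889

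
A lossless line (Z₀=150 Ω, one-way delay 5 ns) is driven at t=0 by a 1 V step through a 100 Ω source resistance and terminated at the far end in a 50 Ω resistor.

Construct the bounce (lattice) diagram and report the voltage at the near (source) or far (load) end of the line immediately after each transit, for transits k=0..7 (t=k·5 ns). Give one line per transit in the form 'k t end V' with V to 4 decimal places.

0 0 source 0.6000
1 5 load 0.3000
2 10 source 0.3600
3 15 load 0.3300
4 20 source 0.3360
5 25 load 0.3330
6 30 source 0.3336
7 35 load 0.3333

Γ_L=-0.500000, Γ_S=-0.200000; launch V₁=1·150/250=0.600000
k=0 src: V=0.6000
k=1 load: inc=0.600000, refl=0.600000·-0.500000=-0.3000; V=0.000000+0.600000+-0.300000=0.3000
k=2 src: inc=-0.300000, refl=-0.300000·-0.200000=0.0600; V=0.600000+-0.300000+0.060000=0.3600
k=3 load: inc=0.060000, refl=0.060000·-0.500000=-0.0300; V=0.300000+0.060000+-0.030000=0.3300
k=4 src: inc=-0.030000, refl=-0.030000·-0.200000=0.0060; V=0.360000+-0.030000+0.006000=0.3360
k=5 load: inc=0.006000, refl=0.006000·-0.500000=-0.0030; V=0.330000+0.006000+-0.003000=0.3330
k=6 src: inc=-0.003000, refl=-0.003000·-0.200000=0.0006; V=0.336000+-0.003000+0.000600=0.3336
k=7 load: inc=0.000600, refl=0.000600·-0.500000=-0.0003; V=0.333000+0.000600+-0.000300=0.3333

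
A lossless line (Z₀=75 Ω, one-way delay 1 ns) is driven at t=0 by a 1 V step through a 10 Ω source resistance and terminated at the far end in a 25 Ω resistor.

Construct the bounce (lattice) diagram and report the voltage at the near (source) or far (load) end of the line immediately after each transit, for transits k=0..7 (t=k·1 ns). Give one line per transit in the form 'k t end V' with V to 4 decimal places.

Γ_L=-0.500000, Γ_S=-0.764706; launch V₁=1·75/85=0.882353
k=0 src: V=0.8824
k=1 load: inc=0.882353, refl=0.882353·-0.500000=-0.4412; V=0.000000+0.882353+-0.441176=0.4412
k=2 src: inc=-0.441176, refl=-0.441176·-0.764706=0.3374; V=0.882353+-0.441176+0.337370=0.7785
k=3 load: inc=0.337370, refl=0.337370·-0.500000=-0.1687; V=0.441176+0.337370+-0.168685=0.6099
k=4 src: inc=-0.168685, refl=-0.168685·-0.764706=0.1290; V=0.778547+-0.168685+0.128995=0.7389
k=5 load: inc=0.128995, refl=0.128995·-0.500000=-0.0645; V=0.609862+0.128995+-0.064497=0.6744
k=6 src: inc=-0.064497, refl=-0.064497·-0.764706=0.0493; V=0.738856+-0.064497+0.049321=0.7237
k=7 load: inc=0.049321, refl=0.049321·-0.500000=-0.0247; V=0.674359+0.049321+-0.024661=0.6990

0 0 source 0.8824
1 1 load 0.4412
2 2 source 0.7785
3 3 load 0.6099
4 4 source 0.7389
5 5 load 0.6744
6 6 source 0.7237
7 7 load 0.6990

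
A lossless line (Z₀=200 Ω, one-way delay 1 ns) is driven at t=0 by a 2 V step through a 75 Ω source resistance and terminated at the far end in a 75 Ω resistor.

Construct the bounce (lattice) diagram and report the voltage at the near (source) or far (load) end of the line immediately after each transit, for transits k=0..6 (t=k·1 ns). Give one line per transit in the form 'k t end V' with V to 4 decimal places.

Γ_L=-0.454545, Γ_S=-0.454545; launch V₁=2·200/275=1.454545
k=0 src: V=1.4545
k=1 load: inc=1.454545, refl=1.454545·-0.454545=-0.6612; V=0.000000+1.454545+-0.661157=0.7934
k=2 src: inc=-0.661157, refl=-0.661157·-0.454545=0.3005; V=1.454545+-0.661157+0.300526=1.0939
k=3 load: inc=0.300526, refl=0.300526·-0.454545=-0.1366; V=0.793388+0.300526+-0.136603=0.9573
k=4 src: inc=-0.136603, refl=-0.136603·-0.454545=0.0621; V=1.093914+-0.136603+0.062092=1.0194
k=5 load: inc=0.062092, refl=0.062092·-0.454545=-0.0282; V=0.957312+0.062092+-0.028224=0.9912
k=6 src: inc=-0.028224, refl=-0.028224·-0.454545=0.0128; V=1.019404+-0.028224+0.012829=1.0040

0 0 source 1.4545
1 1 load 0.7934
2 2 source 1.0939
3 3 load 0.9573
4 4 source 1.0194
5 5 load 0.9912
6 6 source 1.0040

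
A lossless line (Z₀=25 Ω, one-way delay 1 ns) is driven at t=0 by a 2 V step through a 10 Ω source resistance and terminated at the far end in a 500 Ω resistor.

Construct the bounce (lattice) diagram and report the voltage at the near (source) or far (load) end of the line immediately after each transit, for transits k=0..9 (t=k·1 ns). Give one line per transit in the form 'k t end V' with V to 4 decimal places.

0 0 source 1.4286
1 1 load 2.7211
2 2 source 2.1672
3 3 load 1.6660
4 4 source 1.8808
5 5 load 2.0751
6 6 source 1.9918
7 7 load 1.9165
8 8 source 1.9488
9 9 load 1.9780

Γ_L=0.904762, Γ_S=-0.428571; launch V₁=2·25/35=1.428571
k=0 src: V=1.4286
k=1 load: inc=1.428571, refl=1.428571·0.904762=1.2925; V=0.000000+1.428571+1.292517=2.7211
k=2 src: inc=1.292517, refl=1.292517·-0.428571=-0.5539; V=1.428571+1.292517+-0.553936=2.1672
k=3 load: inc=-0.553936, refl=-0.553936·0.904762=-0.5012; V=2.721088+-0.553936+-0.501180=1.6660
k=4 src: inc=-0.501180, refl=-0.501180·-0.428571=0.2148; V=2.167153+-0.501180+0.214791=1.8808
k=5 load: inc=0.214791, refl=0.214791·0.904762=0.1943; V=1.665973+0.214791+0.194335=2.0751
k=6 src: inc=0.194335, refl=0.194335·-0.428571=-0.0833; V=1.880764+0.194335+-0.083286=1.9918
k=7 load: inc=-0.083286, refl=-0.083286·0.904762=-0.0754; V=2.075099+-0.083286+-0.075354=1.9165
k=8 src: inc=-0.075354, refl=-0.075354·-0.428571=0.0323; V=1.991813+-0.075354+0.032295=1.9488
k=9 load: inc=0.032295, refl=0.032295·0.904762=0.0292; V=1.916458+0.032295+0.029219=1.9780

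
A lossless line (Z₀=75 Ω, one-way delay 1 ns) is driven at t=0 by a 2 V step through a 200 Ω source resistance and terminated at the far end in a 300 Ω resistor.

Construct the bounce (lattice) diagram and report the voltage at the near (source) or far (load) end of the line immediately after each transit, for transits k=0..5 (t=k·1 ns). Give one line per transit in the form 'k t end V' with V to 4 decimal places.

Γ_L=0.600000, Γ_S=0.454545; launch V₁=2·75/275=0.545455
k=0 src: V=0.5455
k=1 load: inc=0.545455, refl=0.545455·0.600000=0.3273; V=0.000000+0.545455+0.327273=0.8727
k=2 src: inc=0.327273, refl=0.327273·0.454545=0.1488; V=0.545455+0.327273+0.148760=1.0215
k=3 load: inc=0.148760, refl=0.148760·0.600000=0.0893; V=0.872727+0.148760+0.089256=1.1107
k=4 src: inc=0.089256, refl=0.089256·0.454545=0.0406; V=1.021488+0.089256+0.040571=1.1513
k=5 load: inc=0.040571, refl=0.040571·0.600000=0.0243; V=1.110744+0.040571+0.024343=1.1757

0 0 source 0.5455
1 1 load 0.8727
2 2 source 1.0215
3 3 load 1.1107
4 4 source 1.1513
5 5 load 1.1757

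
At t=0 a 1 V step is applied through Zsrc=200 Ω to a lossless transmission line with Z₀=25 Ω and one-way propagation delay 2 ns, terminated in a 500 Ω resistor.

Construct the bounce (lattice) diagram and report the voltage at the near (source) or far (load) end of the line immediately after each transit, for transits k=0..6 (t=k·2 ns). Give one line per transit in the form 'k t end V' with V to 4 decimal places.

0 0 source 0.1111
1 2 load 0.2116
2 4 source 0.2898
3 6 load 0.3606
4 8 source 0.4156
5 10 load 0.4654
6 12 source 0.5041

Γ_L=0.904762, Γ_S=0.777778; launch V₁=1·25/225=0.111111
k=0 src: V=0.1111
k=1 load: inc=0.111111, refl=0.111111·0.904762=0.1005; V=0.000000+0.111111+0.100529=0.2116
k=2 src: inc=0.100529, refl=0.100529·0.777778=0.0782; V=0.111111+0.100529+0.078189=0.2898
k=3 load: inc=0.078189, refl=0.078189·0.904762=0.0707; V=0.211640+0.078189+0.070743=0.3606
k=4 src: inc=0.070743, refl=0.070743·0.777778=0.0550; V=0.289830+0.070743+0.055022=0.4156
k=5 load: inc=0.055022, refl=0.055022·0.904762=0.0498; V=0.360572+0.055022+0.049782=0.4654
k=6 src: inc=0.049782, refl=0.049782·0.777778=0.0387; V=0.415594+0.049782+0.038719=0.5041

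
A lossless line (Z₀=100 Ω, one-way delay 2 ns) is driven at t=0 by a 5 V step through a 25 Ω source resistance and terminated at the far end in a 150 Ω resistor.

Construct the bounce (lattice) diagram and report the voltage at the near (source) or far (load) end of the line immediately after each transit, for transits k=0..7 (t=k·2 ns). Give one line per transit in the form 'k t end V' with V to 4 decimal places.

Γ_L=0.200000, Γ_S=-0.600000; launch V₁=5·100/125=4.000000
k=0 src: V=4.0000
k=1 load: inc=4.000000, refl=4.000000·0.200000=0.8000; V=0.000000+4.000000+0.800000=4.8000
k=2 src: inc=0.800000, refl=0.800000·-0.600000=-0.4800; V=4.000000+0.800000+-0.480000=4.3200
k=3 load: inc=-0.480000, refl=-0.480000·0.200000=-0.0960; V=4.800000+-0.480000+-0.096000=4.2240
k=4 src: inc=-0.096000, refl=-0.096000·-0.600000=0.0576; V=4.320000+-0.096000+0.057600=4.2816
k=5 load: inc=0.057600, refl=0.057600·0.200000=0.0115; V=4.224000+0.057600+0.011520=4.2931
k=6 src: inc=0.011520, refl=0.011520·-0.600000=-0.0069; V=4.281600+0.011520+-0.006912=4.2862
k=7 load: inc=-0.006912, refl=-0.006912·0.200000=-0.0014; V=4.293120+-0.006912+-0.001382=4.2848

0 0 source 4.0000
1 2 load 4.8000
2 4 source 4.3200
3 6 load 4.2240
4 8 source 4.2816
5 10 load 4.2931
6 12 source 4.2862
7 14 load 4.2848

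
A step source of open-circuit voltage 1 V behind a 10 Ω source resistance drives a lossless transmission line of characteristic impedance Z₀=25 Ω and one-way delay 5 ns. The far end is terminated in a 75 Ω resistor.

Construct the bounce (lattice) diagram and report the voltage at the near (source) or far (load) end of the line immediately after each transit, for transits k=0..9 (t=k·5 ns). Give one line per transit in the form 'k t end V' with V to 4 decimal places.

0 0 source 0.7143
1 5 load 1.0714
2 10 source 0.9184
3 15 load 0.8418
4 20 source 0.8746
5 25 load 0.8910
6 30 source 0.8840
7 35 load 0.8805
8 40 source 0.8820
9 45 load 0.8828

Γ_L=0.500000, Γ_S=-0.428571; launch V₁=1·25/35=0.714286
k=0 src: V=0.7143
k=1 load: inc=0.714286, refl=0.714286·0.500000=0.3571; V=0.000000+0.714286+0.357143=1.0714
k=2 src: inc=0.357143, refl=0.357143·-0.428571=-0.1531; V=0.714286+0.357143+-0.153061=0.9184
k=3 load: inc=-0.153061, refl=-0.153061·0.500000=-0.0765; V=1.071429+-0.153061+-0.076531=0.8418
k=4 src: inc=-0.076531, refl=-0.076531·-0.428571=0.0328; V=0.918367+-0.076531+0.032799=0.8746
k=5 load: inc=0.032799, refl=0.032799·0.500000=0.0164; V=0.841837+0.032799+0.016399=0.8910
k=6 src: inc=0.016399, refl=0.016399·-0.428571=-0.0070; V=0.874636+0.016399+-0.007028=0.8840
k=7 load: inc=-0.007028, refl=-0.007028·0.500000=-0.0035; V=0.891035+-0.007028+-0.003514=0.8805
k=8 src: inc=-0.003514, refl=-0.003514·-0.428571=0.0015; V=0.884007+-0.003514+0.001506=0.8820
k=9 load: inc=0.001506, refl=0.001506·0.500000=0.0008; V=0.880493+0.001506+0.000753=0.8828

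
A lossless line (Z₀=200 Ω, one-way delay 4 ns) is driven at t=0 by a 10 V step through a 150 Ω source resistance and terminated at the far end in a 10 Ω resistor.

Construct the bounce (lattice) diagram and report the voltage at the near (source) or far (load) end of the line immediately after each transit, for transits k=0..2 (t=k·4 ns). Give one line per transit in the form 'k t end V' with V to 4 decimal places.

0 0 source 5.7143
1 4 load 0.5442
2 8 source 1.2828

Γ_L=-0.904762, Γ_S=-0.142857; launch V₁=10·200/350=5.714286
k=0 src: V=5.7143
k=1 load: inc=5.714286, refl=5.714286·-0.904762=-5.1701; V=0.000000+5.714286+-5.170068=0.5442
k=2 src: inc=-5.170068, refl=-5.170068·-0.142857=0.7386; V=5.714286+-5.170068+0.738581=1.2828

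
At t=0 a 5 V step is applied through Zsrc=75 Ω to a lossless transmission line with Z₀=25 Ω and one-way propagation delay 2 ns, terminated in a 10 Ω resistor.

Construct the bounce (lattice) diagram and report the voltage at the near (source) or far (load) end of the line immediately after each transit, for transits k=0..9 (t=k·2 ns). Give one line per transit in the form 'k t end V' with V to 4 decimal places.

Γ_L=-0.428571, Γ_S=0.500000; launch V₁=5·25/100=1.250000
k=0 src: V=1.2500
k=1 load: inc=1.250000, refl=1.250000·-0.428571=-0.5357; V=0.000000+1.250000+-0.535714=0.7143
k=2 src: inc=-0.535714, refl=-0.535714·0.500000=-0.2679; V=1.250000+-0.535714+-0.267857=0.4464
k=3 load: inc=-0.267857, refl=-0.267857·-0.428571=0.1148; V=0.714286+-0.267857+0.114796=0.5612
k=4 src: inc=0.114796, refl=0.114796·0.500000=0.0574; V=0.446429+0.114796+0.057398=0.6186
k=5 load: inc=0.057398, refl=0.057398·-0.428571=-0.0246; V=0.561224+0.057398+-0.024599=0.5940
k=6 src: inc=-0.024599, refl=-0.024599·0.500000=-0.0123; V=0.618622+-0.024599+-0.012300=0.5817
k=7 load: inc=-0.012300, refl=-0.012300·-0.428571=0.0053; V=0.594023+-0.012300+0.005271=0.5870
k=8 src: inc=0.005271, refl=0.005271·0.500000=0.0026; V=0.581724+0.005271+0.002636=0.5896
k=9 load: inc=0.002636, refl=0.002636·-0.428571=-0.0011; V=0.586995+0.002636+-0.001130=0.5885

0 0 source 1.2500
1 2 load 0.7143
2 4 source 0.4464
3 6 load 0.5612
4 8 source 0.6186
5 10 load 0.5940
6 12 source 0.5817
7 14 load 0.5870
8 16 source 0.5896
9 18 load 0.5885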